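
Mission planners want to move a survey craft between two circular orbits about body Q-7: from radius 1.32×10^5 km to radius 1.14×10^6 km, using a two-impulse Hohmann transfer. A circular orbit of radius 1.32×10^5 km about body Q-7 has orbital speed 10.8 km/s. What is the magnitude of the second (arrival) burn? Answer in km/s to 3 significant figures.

From the circular-orbit relation v² = μ/r at r = 1.32×10^5 km: μ = v²r = (10.8)² × 1.32×10^5 = 1.53965×10^7 km³/s².
The Hohmann ellipse has a_t = (r₁ + r₂)/2 = 6.360×10^5 km.
Circular speed at r = 1.140×10^6 km: v_c = √(μ/r) = 3.675 km/s.
Transfer-orbit speed at the same r (vis-viva, a = a_t): v_t = √[μ(2/r − 1/a_t)] = 1.674 km/s.
Δv₂ = |v_t − v_c| = |1.674 − 3.675| = 2.001 km/s.

Δv₂ = 2.00 km/s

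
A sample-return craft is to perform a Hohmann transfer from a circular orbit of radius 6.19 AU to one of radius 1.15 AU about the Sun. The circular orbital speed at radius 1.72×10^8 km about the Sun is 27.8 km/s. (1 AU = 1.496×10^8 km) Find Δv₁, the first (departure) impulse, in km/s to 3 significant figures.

From the circular-orbit relation v² = μ/r at r = 1.72×10^8 km: μ = v²r = (27.8)² × 1.72×10^8 = 1.32928×10^11 km³/s².
In km: r₁ = 6.19 × 1.496×10^8 = 9.26024×10^8 km; r₂ = 1.15 × 1.496×10^8 = 1.7204×10^8 km.
The Hohmann ellipse has a_t = (r₁ + r₂)/2 = 5.49032×10^8 km.
Circular speed at r = 9.26024×10^8 km: v_c = √(μ/r) = 11.981 km/s.
Transfer-orbit speed at the same r (vis-viva, a = a_t): v_t = √[μ(2/r − 1/a_t)] = 6.7068 km/s.
Δv₁ = |v_t − v_c| = |6.7068 − 11.981| = 5.274 km/s.

Δv₁ = 5.27 km/s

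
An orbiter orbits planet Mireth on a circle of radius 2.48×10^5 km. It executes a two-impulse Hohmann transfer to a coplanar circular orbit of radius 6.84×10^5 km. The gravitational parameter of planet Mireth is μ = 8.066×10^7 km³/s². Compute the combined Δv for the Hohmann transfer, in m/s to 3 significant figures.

Δv = 6750 m/s

Transfer-ellipse semi-major axis a_t = (r₁ + r₂)/2 = (2.480×10^5 + 6.840×10^5)/2 = 4.660×10^5 km.
At r₁ the circular-orbit speed is v₁ = √(μ/r₁) = 18.034 km/s.
Transfer-orbit speed at r₁ (vis-viva): v_p = √[μ(2/r₁ − 1/a_t)] = 21.849 km/s.
First burn Δv₁ = |v_p − v₁| = 3.815 km/s.
Circular speed at r₂: v₂ = √(μ/r₂) = 10.859 km/s.
Transfer-orbit speed at r₂: v_a = √[μ(2/r₂ − 1/a_t)] = 7.9220 km/s.
Second burn Δv₂ = |v₂ − v_a| = 2.937 km/s.
Total Δv = Δv₁ + Δv₂ = 6.752 km/s.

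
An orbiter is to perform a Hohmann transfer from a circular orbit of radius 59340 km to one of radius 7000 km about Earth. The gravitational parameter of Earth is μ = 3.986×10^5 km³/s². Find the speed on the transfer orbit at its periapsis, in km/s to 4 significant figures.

v = 10.09 km/s

The Hohmann ellipse has a_t = (r₁ + r₂)/2 = 33170 km.
At periapsis, r = 7000 km.
From the vis-viva equation, v = √[μ(2/r − 1/a_t)] = 10.09 km/s.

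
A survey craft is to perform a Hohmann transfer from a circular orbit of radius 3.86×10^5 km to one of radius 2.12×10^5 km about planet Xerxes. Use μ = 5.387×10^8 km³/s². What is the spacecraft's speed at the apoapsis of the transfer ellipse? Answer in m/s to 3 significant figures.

v = 31500 m/s

Transfer-ellipse semi-major axis a_t = (r₁ + r₂)/2 = (3.860×10^5 + 2.120×10^5)/2 = 2.990×10^5 km.
At apoapsis, r = 3.860×10^5 km.
Applying v² = μ(2/r − 1/a_t): v = 31.46 km/s.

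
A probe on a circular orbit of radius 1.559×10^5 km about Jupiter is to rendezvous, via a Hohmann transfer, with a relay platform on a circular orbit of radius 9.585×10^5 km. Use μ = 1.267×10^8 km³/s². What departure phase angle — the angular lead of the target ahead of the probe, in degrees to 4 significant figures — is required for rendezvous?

φ = 100.2°

The Hohmann ellipse has a_t = (r₁ + r₂)/2 = 5.572×10^5 km.
The half-period of the transfer ellipse is t = π√(a_t³/μ) = 1.160856×10^5 s.
The target's mean motion on its circular orbit is ω₂ = √(μ/r₂³) = 1.199500×10^-5 rad/s.
Angle swept by the target during transfer: ω₂·t = 1.3924 rad = 79.78°.
Arrival is 180° from departure on the ellipse, so φ = 180° − 79.78° = 100.2°.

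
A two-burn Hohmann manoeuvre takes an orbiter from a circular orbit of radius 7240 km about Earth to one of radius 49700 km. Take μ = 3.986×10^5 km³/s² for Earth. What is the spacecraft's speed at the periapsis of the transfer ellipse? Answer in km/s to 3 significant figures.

Semi-major axis of the transfer orbit: a_t = (7240 + 49700)/2 = 28470 km.
At periapsis, r = 7240 km.
Applying v² = μ(2/r − 1/a_t): v = 9.804 km/s.

v = 9.80 km/s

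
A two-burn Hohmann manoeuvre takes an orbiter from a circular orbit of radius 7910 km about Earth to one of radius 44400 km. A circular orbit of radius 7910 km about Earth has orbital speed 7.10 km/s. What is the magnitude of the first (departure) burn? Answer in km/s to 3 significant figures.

Δv₁ = 2.15 km/s

From the circular-orbit relation v² = μ/r at r = 7910 km: μ = v²r = (7.10)² × 7910 = 3.98743×10^5 km³/s².
The Hohmann ellipse has a_t = (r₁ + r₂)/2 = 26155 km.
On the circular orbit at r = 7910 km, v_c = √(μ/r) = 7.100 km/s.
Transfer-orbit speed at the same r (vis-viva, a = a_t): v_t = √[μ(2/r − 1/a_t)] = 9.251 km/s.
Δv₁ = |v_t − v_c| = |9.251 − 7.100| = 2.151 km/s.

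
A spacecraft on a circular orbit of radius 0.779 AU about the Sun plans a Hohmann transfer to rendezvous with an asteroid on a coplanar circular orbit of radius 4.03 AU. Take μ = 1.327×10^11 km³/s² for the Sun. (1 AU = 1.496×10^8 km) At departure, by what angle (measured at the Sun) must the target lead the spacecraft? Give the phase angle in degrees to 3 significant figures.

φ = 97.0°

In km: r₁ = 0.779 × 1.496×10^8 = 1.165384×10^8 km; r₂ = 4.03 × 1.496×10^8 = 6.02888×10^8 km.
Semi-major axis of the transfer orbit: a_t = (1.165384×10^8 + 6.02888×10^8)/2 = 3.597132×10^8 km.
The half-period of the transfer ellipse is t = π√(a_t³/μ) = 5.884×10^7 s.
Target angular speed ω₂ = √(μ/r₂³) = 2.461×10^-8 rad/s.
Angle swept by the target during transfer: ω₂·t = 1.448 rad = 82.96°.
Arrival is 180° from departure on the ellipse, so φ = 180° − 82.96° = 97.0°.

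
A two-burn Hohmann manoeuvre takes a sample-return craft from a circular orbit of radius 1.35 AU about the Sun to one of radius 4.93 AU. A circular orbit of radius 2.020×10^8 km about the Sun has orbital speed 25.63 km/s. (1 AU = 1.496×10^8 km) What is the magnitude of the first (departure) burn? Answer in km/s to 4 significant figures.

Δv₁ = 6.486 km/s

From the circular-orbit relation v² = μ/r at r = 2.020×10^8 km: μ = v²r = (25.63)² × 2.020×10^8 = 1.32693×10^11 km³/s².
In km: r₁ = 1.35 × 1.496×10^8 = 2.0196×10^8 km; r₂ = 4.93 × 1.496×10^8 = 7.37528×10^8 km.
The Hohmann ellipse has a_t = (r₁ + r₂)/2 = 4.69744×10^8 km.
On the circular orbit at r = 2.0196×10^8 km, v_c = √(μ/r) = 25.6325 km/s.
Vis-viva on the transfer ellipse at r = 2.0196×10^8 km gives v_t = √[μ(2/r − 1/a_t)] = 32.1181 km/s.
Δv₁ = |v_t − v_c| = |32.1181 − 25.6325| = 6.486 km/s.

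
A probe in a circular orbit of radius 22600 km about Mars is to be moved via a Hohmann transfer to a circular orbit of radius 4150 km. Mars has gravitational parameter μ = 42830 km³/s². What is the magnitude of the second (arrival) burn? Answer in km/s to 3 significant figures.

Δv₂ = 0.963 km/s

The Hohmann ellipse has a_t = (r₁ + r₂)/2 = 13375 km.
Circular speed at r = 4150 km: v_c = √(μ/r) = 3.2126 km/s.
Transfer-orbit speed at the same r (vis-viva, a = a_t): v_t = √[μ(2/r − 1/a_t)] = 4.1760 km/s.
Δv₂ = |v_t − v_c| = |4.1760 − 3.2126| = 0.9634 km/s.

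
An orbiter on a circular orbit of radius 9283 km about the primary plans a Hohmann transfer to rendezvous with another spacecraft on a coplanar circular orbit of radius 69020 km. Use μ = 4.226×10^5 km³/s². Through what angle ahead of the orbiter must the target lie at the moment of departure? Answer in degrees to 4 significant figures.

Transfer-ellipse semi-major axis a_t = (r₁ + r₂)/2 = (9283 + 69020)/2 = 39151.5 km.
The half-period of the transfer ellipse is t = π√(a_t³/μ) = 37440 s.
The target's mean motion on its circular orbit is ω₂ = √(μ/r₂³) = 3.585×10^-5 rad/s.
Angle swept by the target during transfer: ω₂·t = 1.3422 rad = 76.90°.
Arrival is 180° from departure on the ellipse, so φ = 180° − 76.90° = 103.1°.

φ = 103.1°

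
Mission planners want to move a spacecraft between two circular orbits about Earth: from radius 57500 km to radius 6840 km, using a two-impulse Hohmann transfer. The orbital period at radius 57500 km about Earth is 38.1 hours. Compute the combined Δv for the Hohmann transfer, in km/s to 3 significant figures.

From Kepler's third law T² = 4π²r³/μ at r = 57500 km, T = 38.1 hours = 38.1 × 3600 s = 1.3716×10^5 s: μ = 4π²r³/T² = 3.98941×10^5 km³/s².
Transfer-ellipse semi-major axis a_t = (r₁ + r₂)/2 = (57500 + 6840)/2 = 32170 km.
At r₁ the circular-orbit speed is v₁ = √(μ/r₁) = 2.63403 km/s.
Transfer-orbit speed at r₁ (vis-viva equation): v_a = √[μ(2/r₁ − 1/a_t)] = 1.21457 km/s.
First burn Δv₁ = |v_a − v₁| = 1.4195 km/s.
Circular speed at r₂: v₂ = √(μ/r₂) = 7.63706 km/s.
Transfer-orbit speed at r₂: v_p = √[μ(2/r₂ − 1/a_t)] = 10.2102 km/s.
Second burn Δv₂ = |v₂ − v_p| = 2.5731 km/s.
Total Δv = Δv₁ + Δv₂ = 3.993 km/s.

Δv = 3.99 km/s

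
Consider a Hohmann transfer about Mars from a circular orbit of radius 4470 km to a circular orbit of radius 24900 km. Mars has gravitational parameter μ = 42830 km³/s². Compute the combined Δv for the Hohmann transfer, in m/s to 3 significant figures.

Δv = 1520 m/s

Transfer-ellipse semi-major axis a_t = (r₁ + r₂)/2 = (4470 + 24900)/2 = 14685 km.
At r₁ the circular-orbit speed is v₁ = √(μ/r₁) = 3.0954 km/s.
On the transfer ellipse at r₁, vis-viva gives v_p = √[μ(2/r₁ − 1/a_t)] = 4.0307 km/s.
First burn Δv₁ = |v_p − v₁| = 0.9353 km/s.
At r₂, v₂ = √(μ/r₂) = 1.3115 km/s.
Transfer-orbit speed at r₂: v_a = √[μ(2/r₂ − 1/a_t)] = 0.72359 km/s.
Second burn Δv₂ = |v₂ − v_a| = 0.5879 km/s.
Total Δv = Δv₁ + Δv₂ = 1.523 km/s.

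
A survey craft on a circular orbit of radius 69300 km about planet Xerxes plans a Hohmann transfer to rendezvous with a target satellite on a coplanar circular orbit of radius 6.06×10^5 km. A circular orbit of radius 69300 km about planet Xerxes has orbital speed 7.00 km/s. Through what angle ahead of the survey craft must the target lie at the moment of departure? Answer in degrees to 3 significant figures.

From the circular-orbit relation v² = μ/r at r = 69300 km: μ = v²r = (7.00)² × 69300 = 3.39570×10^6 km³/s².
Semi-major axis of the transfer orbit: a_t = (69300 + 6.060×10^5)/2 = 3.3765×10^5 km.
Transfer time t = π√(a_t³/μ) = 3.345×10^5 s.
Target angular speed ω₂ = √(μ/r₂³) = 3.906×10^-6 rad/s.
Angle swept by the target during transfer: ω₂·t = 1.3066 rad = 74.86°.
Arrival is 180° from departure on the ellipse, so φ = 180° − 74.86° = 105°.

φ = 105°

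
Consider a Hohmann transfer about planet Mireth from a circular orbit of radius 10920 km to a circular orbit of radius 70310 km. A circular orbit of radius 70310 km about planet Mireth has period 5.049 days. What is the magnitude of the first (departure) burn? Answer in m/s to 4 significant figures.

Δv₁ = 811.3 m/s

From Kepler's third law T² = 4π²r³/μ at r = 70310 km, T = 5.049 days = 5.049 × 86400 s = 4.362336×10^5 s: μ = 4π²r³/T² = 72106.2 km³/s².
Transfer-ellipse semi-major axis a_t = (r₁ + r₂)/2 = (10920 + 70310)/2 = 40615 km.
Circular speed at r = 10920 km: v_c = √(μ/r) = 2.5697 km/s.
Vis-viva on the transfer ellipse at r = 10920 km gives v_t = √[μ(2/r − 1/a_t)] = 3.3810 km/s.
Δv₁ = |v_t − v_c| = |3.3810 − 2.5697| = 0.8113 km/s.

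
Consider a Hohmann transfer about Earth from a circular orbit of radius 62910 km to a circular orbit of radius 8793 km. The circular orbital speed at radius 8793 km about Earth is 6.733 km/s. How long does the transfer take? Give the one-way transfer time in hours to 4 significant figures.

From the circular-orbit relation v² = μ/r at r = 8793 km: μ = v²r = (6.733)² × 8793 = 3.98616×10^5 km³/s².
Transfer-ellipse semi-major axis a_t = (r₁ + r₂)/2 = (62910 + 8793)/2 = 35851.5 km.
Transfer time t = π√(a_t³/μ) = π√((35851.5)³ / 3.98616×10^5) = 33780 s.
Converting: 33780 s ÷ 3600 s/hour = 9.383 hours.

t = 9.383 hours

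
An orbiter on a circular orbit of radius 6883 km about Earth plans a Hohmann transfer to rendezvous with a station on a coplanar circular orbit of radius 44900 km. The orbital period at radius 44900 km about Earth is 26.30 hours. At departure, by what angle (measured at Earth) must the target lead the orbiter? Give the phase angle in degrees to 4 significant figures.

φ = 101.2°

From Kepler's third law T² = 4π²r³/μ at r = 44900 km, T = 26.30 hours = 26.30 × 3600 s = 94680 s: μ = 4π²r³/T² = 3.98641×10^5 km³/s².
Transfer-ellipse semi-major axis a_t = (r₁ + r₂)/2 = (6883 + 44900)/2 = 25891.5 km.
The half-period of the transfer ellipse is t = π√(a_t³/μ) = 20730 s.
Target angular speed ω₂ = √(μ/r₂³) = 6.6362×10^-5 rad/s.
Angle swept by the target during transfer: ω₂·t = 1.3757 rad = 78.82°.
Arrival is 180° from departure on the ellipse, so φ = 180° − 78.82° = 101.2°.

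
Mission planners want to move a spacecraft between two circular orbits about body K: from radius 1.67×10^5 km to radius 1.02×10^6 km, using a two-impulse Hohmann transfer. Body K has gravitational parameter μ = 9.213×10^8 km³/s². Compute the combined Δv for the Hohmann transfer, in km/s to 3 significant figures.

Δv = 37.2 km/s

Semi-major axis of the transfer orbit: a_t = (1.670×10^5 + 1.020×10^6)/2 = 5.935×10^5 km.
Circular speed at r₁: v₁ = √(μ/r₁) = √(9.213×10^8/1.670×10^5) = 74.27 km/s.
On the transfer ellipse at r₁, v² = μ(2/r − 1/a) gives v_p = √[μ(2/r₁ − 1/a_t)] = 97.37 km/s.
First burn Δv₁ = |v_p − v₁| = 23.10 km/s.
Circular speed at r₂: v₂ = √(μ/r₂) = 30.05 km/s.
Transfer-orbit speed at r₂: v_a = √[μ(2/r₂ − 1/a_t)] = 15.94 km/s.
Second burn Δv₂ = |v₂ − v_a| = 14.11 km/s.
Δv = Δv₁ + Δv₂ = 23.10 + 14.11 = 37.21 km/s.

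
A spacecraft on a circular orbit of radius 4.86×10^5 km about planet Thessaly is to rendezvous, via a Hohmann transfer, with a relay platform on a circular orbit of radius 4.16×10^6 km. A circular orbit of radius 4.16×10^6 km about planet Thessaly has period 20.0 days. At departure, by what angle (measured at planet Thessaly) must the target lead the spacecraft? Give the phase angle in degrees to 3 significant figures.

φ = 105°

From Kepler's third law T² = 4π²r³/μ at r = 4.16×10^6 km, T = 20.0 days = 20.0 × 86400 s = 1.728×10^6 s: μ = 4π²r³/T² = 9.51814×10^8 km³/s².
Transfer-ellipse semi-major axis a_t = (r₁ + r₂)/2 = (4.860×10^5 + 4.160×10^6)/2 = 2.323×10^6 km.
Transfer time t = π√(a_t³/μ) = 3.605×10^5 s.
The target's mean motion on its circular orbit is ω₂ = √(μ/r₂³) = 3.636×10^-6 rad/s.
Angle swept by the target during transfer: ω₂·t = 1.311 rad = 75.11°.
Arrival is 180° from departure on the ellipse, so φ = 180° − 75.11° = 105°.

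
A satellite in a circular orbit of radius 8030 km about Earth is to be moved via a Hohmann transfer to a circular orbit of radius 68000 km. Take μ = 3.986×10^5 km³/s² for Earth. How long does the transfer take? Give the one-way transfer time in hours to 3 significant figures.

The Hohmann ellipse has a_t = (r₁ + r₂)/2 = 38015 km.
By Kepler's third law the transfer-orbit period is T = 2π√(a_t³/μ), so t = T/2 = 36880 s.
Converting: 36880 s ÷ 3600 s/hour = 10.2 hours.

t = 10.2 hours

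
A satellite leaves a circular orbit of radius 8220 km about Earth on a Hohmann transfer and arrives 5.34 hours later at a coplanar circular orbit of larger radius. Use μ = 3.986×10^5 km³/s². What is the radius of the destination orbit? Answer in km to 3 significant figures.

Transfer time t = 5.34 hours = 19224 s, and t = π√(a_t³/μ).
So a_t = (μ t²/π²)^(1/3) = (3.986×10^5 × (19224)² / π²)^(1/3) = 24621 km.
Since a_t = (r₁ + r₂)/2, r₂ = 2a_t − r₁ = 2×24621 − 8220 = 41022 km.

r₂ = 41000 km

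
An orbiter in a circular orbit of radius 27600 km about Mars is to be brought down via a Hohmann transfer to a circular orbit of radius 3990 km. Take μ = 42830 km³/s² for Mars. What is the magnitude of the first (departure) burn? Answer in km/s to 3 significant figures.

The Hohmann ellipse has a_t = (r₁ + r₂)/2 = 15795 km.
Circular speed at r = 27600 km: v_c = √(μ/r) = 1.2457 km/s.
Transfer-orbit speed at the same r (vis-viva, a = a_t): v_t = √[μ(2/r − 1/a_t)] = 0.62610 km/s.
Δv₁ = |v_t − v_c| = |0.62610 − 1.2457| = 0.6196 km/s.

Δv₁ = 0.620 km/s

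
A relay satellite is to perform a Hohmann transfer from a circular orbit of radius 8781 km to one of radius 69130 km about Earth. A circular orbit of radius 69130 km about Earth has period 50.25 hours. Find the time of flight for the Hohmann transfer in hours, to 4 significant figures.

From Kepler's third law T² = 4π²r³/μ at r = 69130 km, T = 50.25 hours = 50.25 × 3600 s = 1.809×10^5 s: μ = 4π²r³/T² = 3.98550×10^5 km³/s².
Semi-major axis of the transfer orbit: a_t = (8781 + 69130)/2 = 38955.5 km.
Transfer time t = π√(a_t³/μ) = π√((38955.5)³ / 3.98550×10^5) = 38260 s.
Converting: 38260 s ÷ 3600 s/hour = 10.63 hours.

t = 10.63 hours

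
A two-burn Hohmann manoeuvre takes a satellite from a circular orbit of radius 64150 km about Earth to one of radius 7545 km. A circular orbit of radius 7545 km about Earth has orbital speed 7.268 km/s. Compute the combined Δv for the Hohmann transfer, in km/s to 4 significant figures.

Δv = 3.804 km/s

From the circular-orbit relation v² = μ/r at r = 7545 km: μ = v²r = (7.268)² × 7545 = 3.98556×10^5 km³/s².
Semi-major axis of the transfer orbit: a_t = (64150 + 7545)/2 = 35847.5 km.
At r₁ the circular-orbit speed is v₁ = √(μ/r₁) = 2.493 km/s.
On the transfer ellipse at r₁, v² = μ(2/r − 1/a) gives v_a = √[μ(2/r₁ − 1/a_t)] = 1.144 km/s.
First burn Δv₁ = |v_a − v₁| = 1.349 km/s.
At r₂, v₂ = √(μ/r₂) = 7.268 km/s.
Transfer-orbit speed at r₂: v_p = √[μ(2/r₂ − 1/a_t)] = 9.723 km/s.
Second burn Δv₂ = |v₂ − v_p| = 2.455 km/s.
Δv = Δv₁ + Δv₂ = 1.349 + 2.455 = 3.804 km/s.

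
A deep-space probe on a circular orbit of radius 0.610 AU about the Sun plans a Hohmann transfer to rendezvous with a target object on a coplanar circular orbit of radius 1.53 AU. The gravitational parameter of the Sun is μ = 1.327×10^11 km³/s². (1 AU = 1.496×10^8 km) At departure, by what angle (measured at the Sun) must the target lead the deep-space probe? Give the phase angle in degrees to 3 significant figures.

φ = 74.7°

In km: r₁ = 0.610 × 1.496×10^8 = 9.1256×10^7 km; r₂ = 1.53 × 1.496×10^8 = 2.28888×10^8 km.
Semi-major axis of the transfer orbit: a_t = (9.1256×10^7 + 2.28888×10^8)/2 = 1.60072×10^8 km.
The half-period of the transfer ellipse is t = π√(a_t³/μ) = 1.7466×10^7 s.
The target's mean motion on its circular orbit is ω₂ = √(μ/r₂³) = 1.0520×10^-7 rad/s.
Angle swept by the target during transfer: ω₂·t = 1.837 rad = 105.3°.
The deep-space probe traverses 180° on the transfer ellipse, so the target must lead by 180° − 105.3° = 74.7°.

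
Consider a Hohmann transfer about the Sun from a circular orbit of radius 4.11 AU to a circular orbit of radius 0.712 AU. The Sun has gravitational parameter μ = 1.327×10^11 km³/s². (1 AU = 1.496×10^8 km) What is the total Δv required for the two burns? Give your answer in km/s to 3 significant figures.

In km: r₁ = 4.11 × 1.496×10^8 = 6.14856×10^8 km; r₂ = 0.712 × 1.496×10^8 = 1.065152×10^8 km.
Semi-major axis of the transfer orbit: a_t = (6.14856×10^8 + 1.065152×10^8)/2 = 3.606856×10^8 km.
Circular speed at r₁: v₁ = √(μ/r₁) = √(1.327×10^11/6.14856×10^8) = 14.69 km/s.
Transfer-orbit speed at r₁ (v² = μ(2/r − 1/a)): v_a = √[μ(2/r₁ − 1/a_t)] = 7.983 km/s.
First burn Δv₁ = |v_a − v₁| = 6.707 km/s.
At r₂, v₂ = √(μ/r₂) = 35.296 km/s.
Transfer-orbit speed at r₂: v_p = √[μ(2/r₂ − 1/a_t)] = 46.084 km/s.
Second burn Δv₂ = |v₂ − v_p| = 10.79 km/s.
Δv = Δv₁ + Δv₂ = 6.707 + 10.79 = 17.50 km/s.

Δv = 17.5 km/s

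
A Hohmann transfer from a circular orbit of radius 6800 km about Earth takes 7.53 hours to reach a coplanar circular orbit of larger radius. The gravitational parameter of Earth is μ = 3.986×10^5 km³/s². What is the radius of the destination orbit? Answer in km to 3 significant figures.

r₂ = 55100 km

Transfer time t = 7.53 hours = 27108 s, and t = π√(a_t³/μ).
So a_t = (μ t²/π²)^(1/3) = (3.986×10^5 × (27108)² / π²)^(1/3) = 30961 km.
Since a_t = (r₁ + r₂)/2, r₂ = 2a_t − r₁ = 2×30961 − 6800 = 55122 km.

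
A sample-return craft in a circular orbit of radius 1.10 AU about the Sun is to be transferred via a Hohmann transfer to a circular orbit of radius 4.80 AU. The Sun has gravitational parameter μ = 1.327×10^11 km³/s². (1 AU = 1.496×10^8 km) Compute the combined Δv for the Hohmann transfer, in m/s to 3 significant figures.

In km: r₁ = 1.10 × 1.496×10^8 = 1.6456×10^8 km; r₂ = 4.80 × 1.496×10^8 = 7.1808×10^8 km.
Semi-major axis of the transfer orbit: a_t = (1.6456×10^8 + 7.1808×10^8)/2 = 4.4132×10^8 km.
Circular speed at r₁: v₁ = √(μ/r₁) = √(1.327×10^11/1.6456×10^8) = 28.397 km/s.
On the transfer ellipse at r₁, v² = μ(2/r − 1/a) gives v_p = √[μ(2/r₁ − 1/a_t)] = 36.223 km/s.
First burn Δv₁ = |v_p − v₁| = 7.826 km/s.
At r₂, v₂ = √(μ/r₂) = 13.594 km/s.
Transfer-orbit speed at r₂: v_a = √[μ(2/r₂ − 1/a_t)] = 8.3011 km/s.
Second burn Δv₂ = |v₂ − v_a| = 5.293 km/s.
Δv = Δv₁ + Δv₂ = 7.826 + 5.293 = 13.12 km/s.

Δv = 13100 m/s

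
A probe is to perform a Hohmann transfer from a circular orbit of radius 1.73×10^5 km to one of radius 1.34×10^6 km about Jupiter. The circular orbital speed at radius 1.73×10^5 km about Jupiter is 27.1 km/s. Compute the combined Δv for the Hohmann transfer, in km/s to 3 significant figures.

From the circular-orbit relation v² = μ/r at r = 1.73×10^5 km: μ = v²r = (27.1)² × 1.73×10^5 = 1.27053×10^8 km³/s².
The Hohmann ellipse has a_t = (r₁ + r₂)/2 = 7.565×10^5 km.
At r₁ the circular-orbit speed is v₁ = √(μ/r₁) = 27.100 km/s.
On the transfer ellipse at r₁, vis-viva equation gives v_p = √[μ(2/r₁ − 1/a_t)] = 36.068 km/s.
First burn Δv₁ = |v_p − v₁| = 8.968 km/s.
Circular speed at r₂: v₂ = √(μ/r₂) = 9.737 km/s.
Transfer-orbit speed at r₂: v_a = √[μ(2/r₂ − 1/a_t)] = 4.656 km/s.
Second burn Δv₂ = |v₂ − v_a| = 5.081 km/s.
Total Δv = Δv₁ + Δv₂ = 14.05 km/s.

Δv = 14.0 km/s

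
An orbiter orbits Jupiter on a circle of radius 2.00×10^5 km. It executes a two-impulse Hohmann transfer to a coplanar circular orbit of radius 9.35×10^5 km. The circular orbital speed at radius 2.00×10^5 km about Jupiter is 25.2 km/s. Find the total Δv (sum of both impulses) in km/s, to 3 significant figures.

From the circular-orbit relation v² = μ/r at r = 2.00×10^5 km: μ = v²r = (25.2)² × 2.00×10^5 = 1.27008×10^8 km³/s².
Semi-major axis of the transfer orbit: a_t = (2.000×10^5 + 9.350×10^5)/2 = 5.675×10^5 km.
Circular speed at r₁: v₁ = √(μ/r₁) = √(1.27008×10^8/2.000×10^5) = 25.200 km/s.
On the transfer ellipse at r₁, vis-viva gives v_p = √[μ(2/r₁ − 1/a_t)] = 32.346 km/s.
First burn Δv₁ = |v_p − v₁| = 7.146 km/s.
At r₂, v₂ = √(μ/r₂) = 11.655 km/s.
Transfer-orbit speed at r₂: v_a = √[μ(2/r₂ − 1/a_t)] = 6.9190 km/s.
Second burn Δv₂ = |v₂ − v_a| = 4.736 km/s.
Δv = Δv₁ + Δv₂ = 7.146 + 4.736 = 11.88 km/s.

Δv = 11.9 km/s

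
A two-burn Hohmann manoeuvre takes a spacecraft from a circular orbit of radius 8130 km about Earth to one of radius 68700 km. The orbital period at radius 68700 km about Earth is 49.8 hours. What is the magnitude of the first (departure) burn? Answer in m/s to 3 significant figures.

Δv₁ = 2360 m/s

From Kepler's third law T² = 4π²r³/μ at r = 68700 km, T = 49.8 hours = 49.8 × 3600 s = 1.7928×10^5 s: μ = 4π²r³/T² = 3.98260×10^5 km³/s².
Semi-major axis of the transfer orbit: a_t = (8130 + 68700)/2 = 38415 km.
Circular speed at r = 8130 km: v_c = √(μ/r) = 6.999 km/s.
Vis-viva on the transfer ellipse at r = 8130 km gives v_t = √[μ(2/r − 1/a_t)] = 9.360 km/s.
Δv₁ = |v_t − v_c| = |9.360 − 6.999| = 2.361 km/s.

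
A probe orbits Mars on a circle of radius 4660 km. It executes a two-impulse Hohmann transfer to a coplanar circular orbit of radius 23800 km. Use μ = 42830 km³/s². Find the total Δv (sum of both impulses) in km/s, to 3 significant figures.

Δv = 1.46 km/s

Semi-major axis of the transfer orbit: a_t = (4660 + 23800)/2 = 14230 km.
At r₁ the circular-orbit speed is v₁ = √(μ/r₁) = 3.03166 km/s.
Transfer-orbit speed at r₁ (vis-viva equation): v_p = √[μ(2/r₁ − 1/a_t)] = 3.92073 km/s.
First burn Δv₁ = |v_p − v₁| = 0.8891 km/s.
Circular speed at r₂: v₂ = √(μ/r₂) = 1.3415 km/s.
Transfer-orbit speed at r₂: v_a = √[μ(2/r₂ − 1/a_t)] = 0.76767 km/s.
Second burn Δv₂ = |v₂ − v_a| = 0.5738 km/s.
Total Δv = Δv₁ + Δv₂ = 1.463 km/s.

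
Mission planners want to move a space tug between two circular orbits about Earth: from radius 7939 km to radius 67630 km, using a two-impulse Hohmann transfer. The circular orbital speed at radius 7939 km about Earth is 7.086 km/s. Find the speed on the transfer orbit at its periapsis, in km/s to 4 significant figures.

v = 9.480 km/s

From the circular-orbit relation v² = μ/r at r = 7939 km: μ = v²r = (7.086)² × 7939 = 3.98628×10^5 km³/s².
Transfer-ellipse semi-major axis a_t = (r₁ + r₂)/2 = (7939 + 67630)/2 = 37784.5 km.
The periapsis of the transfer ellipse is at r = 7939 km.
From the vis-viva equation, v = √[μ(2/r − 1/a_t)] = 9.480 km/s.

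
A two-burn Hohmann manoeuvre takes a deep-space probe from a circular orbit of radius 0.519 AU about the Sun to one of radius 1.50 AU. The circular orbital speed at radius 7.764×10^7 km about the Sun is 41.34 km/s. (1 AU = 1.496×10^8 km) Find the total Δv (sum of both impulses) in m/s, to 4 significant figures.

Δv = 15930 m/s

From the circular-orbit relation v² = μ/r at r = 7.764×10^7 km: μ = v²r = (41.34)² × 7.764×10^7 = 1.32686×10^11 km³/s².
In km: r₁ = 0.519 × 1.496×10^8 = 7.76424×10^7 km; r₂ = 1.50 × 1.496×10^8 = 2.244×10^8 km.
The Hohmann ellipse has a_t = (r₁ + r₂)/2 = 1.510212×10^8 km.
Circular speed at r₁: v₁ = √(μ/r₁) = √(1.32686×10^11/7.76424×10^7) = 41.339 km/s.
Transfer-orbit speed at r₁ (vis-viva equation): v_p = √[μ(2/r₁ − 1/a_t)] = 50.391 km/s.
First burn Δv₁ = |v_p − v₁| = 9.052 km/s.
Circular speed at r₂: v₂ = √(μ/r₂) = 24.3165 km/s.
Transfer-orbit speed at r₂: v_a = √[μ(2/r₂ − 1/a_t)] = 17.4354 km/s.
Second burn Δv₂ = |v₂ − v_a| = 6.881 km/s.
Δv = Δv₁ + Δv₂ = 9.052 + 6.881 = 15.93 km/s.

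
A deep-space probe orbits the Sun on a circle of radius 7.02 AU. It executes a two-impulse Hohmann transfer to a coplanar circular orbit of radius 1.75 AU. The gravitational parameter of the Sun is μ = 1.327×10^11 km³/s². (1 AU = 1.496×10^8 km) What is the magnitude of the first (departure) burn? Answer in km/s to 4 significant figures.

In km: r₁ = 7.02 × 1.496×10^8 = 1.050192×10^9 km; r₂ = 1.75 × 1.496×10^8 = 2.618×10^8 km.
The Hohmann ellipse has a_t = (r₁ + r₂)/2 = 6.55996×10^8 km.
On the circular orbit at r = 1.050192×10^9 km, v_c = √(μ/r) = 11.241 km/s.
Transfer-orbit speed at the same r (vis-viva, a = a_t): v_t = √[μ(2/r − 1/a_t)] = 7.1013 km/s.
Δv₁ = |v_t − v_c| = |7.1013 − 11.241| = 4.140 km/s.

Δv₁ = 4.140 km/s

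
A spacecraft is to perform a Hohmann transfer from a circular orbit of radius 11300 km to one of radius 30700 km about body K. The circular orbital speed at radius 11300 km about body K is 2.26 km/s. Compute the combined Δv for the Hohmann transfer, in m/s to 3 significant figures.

From the circular-orbit relation v² = μ/r at r = 11300 km: μ = v²r = (2.26)² × 11300 = 57715.9 km³/s².
The Hohmann ellipse has a_t = (r₁ + r₂)/2 = 21000 km.
Circular speed at r₁: v₁ = √(μ/r₁) = √(57715.9/11300) = 2.26000 km/s.
Transfer-orbit speed at r₁ (v² = μ(2/r − 1/a)): v_p = √[μ(2/r₁ − 1/a_t)] = 2.73255 km/s.
First burn Δv₁ = |v_p − v₁| = 0.47255 km/s.
Circular speed at r₂: v₂ = √(μ/r₂) = 1.37113 km/s.
Transfer-orbit speed at r₂: v_a = √[μ(2/r₂ − 1/a_t)] = 1.00579 km/s.
Second burn Δv₂ = |v₂ − v_a| = 0.36534 km/s.
Total Δv = Δv₁ + Δv₂ = 0.8379 km/s.

Δv = 838 m/s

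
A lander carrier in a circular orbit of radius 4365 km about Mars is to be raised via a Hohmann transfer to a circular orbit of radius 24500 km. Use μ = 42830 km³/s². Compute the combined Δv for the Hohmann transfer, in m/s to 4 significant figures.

Transfer-ellipse semi-major axis a_t = (r₁ + r₂)/2 = (4365 + 24500)/2 = 14432.5 km.
Circular speed at r₁: v₁ = √(μ/r₁) = √(42830/4365) = 3.13243 km/s.
On the transfer ellipse at r₁, vis-viva equation gives v_p = √[μ(2/r₁ − 1/a_t)] = 4.08126 km/s.
First burn Δv₁ = |v_p − v₁| = 0.9488 km/s.
At r₂, v₂ = √(μ/r₂) = 1.3222 km/s.
Transfer-orbit speed at r₂: v_a = √[μ(2/r₂ − 1/a_t)] = 0.72713 km/s.
Second burn Δv₂ = |v₂ − v_a| = 0.5951 km/s.
Δv = Δv₁ + Δv₂ = 0.9488 + 0.5951 = 1.544 km/s.

Δv = 1544 m/s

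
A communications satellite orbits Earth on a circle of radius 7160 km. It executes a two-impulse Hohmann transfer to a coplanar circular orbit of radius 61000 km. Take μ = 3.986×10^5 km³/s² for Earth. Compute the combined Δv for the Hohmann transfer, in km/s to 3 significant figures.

Δv = 3.91 km/s

Semi-major axis of the transfer orbit: a_t = (7160 + 61000)/2 = 34080 km.
At r₁ the circular-orbit speed is v₁ = √(μ/r₁) = 7.461 km/s.
Transfer-orbit speed at r₁ (vis-viva): v_p = √[μ(2/r₁ − 1/a_t)] = 9.982 km/s.
First burn Δv₁ = |v_p − v₁| = 2.521 km/s.
At r₂, v₂ = √(μ/r₂) = 2.5563 km/s.
Transfer-orbit speed at r₂: v_a = √[μ(2/r₂ − 1/a_t)] = 1.1717 km/s.
Second burn Δv₂ = |v₂ − v_a| = 1.385 km/s.
Δv = Δv₁ + Δv₂ = 2.521 + 1.385 = 3.906 km/s.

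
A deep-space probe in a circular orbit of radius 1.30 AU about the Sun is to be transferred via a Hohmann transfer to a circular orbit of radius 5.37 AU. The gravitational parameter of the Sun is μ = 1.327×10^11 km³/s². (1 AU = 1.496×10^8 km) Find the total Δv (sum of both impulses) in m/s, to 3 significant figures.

Δv = 11900 m/s

In km: r₁ = 1.30 × 1.496×10^8 = 1.9448×10^8 km; r₂ = 5.37 × 1.496×10^8 = 8.03352×10^8 km.
Semi-major axis of the transfer orbit: a_t = (1.9448×10^8 + 8.03352×10^8)/2 = 4.98916×10^8 km.
At r₁ the circular-orbit speed is v₁ = √(μ/r₁) = 26.121 km/s.
On the transfer ellipse at r₁, v² = μ(2/r − 1/a) gives v_p = √[μ(2/r₁ − 1/a_t)] = 33.146 km/s.
First burn Δv₁ = |v_p − v₁| = 7.025 km/s.
Circular speed at r₂: v₂ = √(μ/r₂) = 12.852 km/s.
Transfer-orbit speed at r₂: v_a = √[μ(2/r₂ − 1/a_t)] = 8.0243 km/s.
Second burn Δv₂ = |v₂ − v_a| = 4.828 km/s.
Total Δv = Δv₁ + Δv₂ = 11.85 km/s.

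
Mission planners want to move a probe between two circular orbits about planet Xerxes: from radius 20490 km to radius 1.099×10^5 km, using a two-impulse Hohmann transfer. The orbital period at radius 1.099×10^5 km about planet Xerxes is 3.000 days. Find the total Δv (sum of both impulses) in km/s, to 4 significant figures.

From Kepler's third law T² = 4π²r³/μ at r = 1.099×10^5 km, T = 3.000 days = 3.000 × 86400 s = 2.592×10^5 s: μ = 4π²r³/T² = 7.79979×10^5 km³/s².
Semi-major axis of the transfer orbit: a_t = (20490 + 1.099×10^5)/2 = 65195 km.
At r₁ the circular-orbit speed is v₁ = √(μ/r₁) = 6.16979 km/s.
Transfer-orbit speed at r₁ (v² = μ(2/r − 1/a)): v_p = √[μ(2/r₁ − 1/a_t)] = 8.01055 km/s.
First burn Δv₁ = |v_p − v₁| = 1.8408 km/s.
Circular speed at r₂: v₂ = √(μ/r₂) = 2.664051 km/s.
Transfer-orbit speed at r₂: v_a = √[μ(2/r₂ − 1/a_t)] = 1.493504 km/s.
Second burn Δv₂ = |v₂ − v_a| = 1.1705 km/s.
Δv = Δv₁ + Δv₂ = 1.8408 + 1.1705 = 3.011 km/s.

Δv = 3.011 km/s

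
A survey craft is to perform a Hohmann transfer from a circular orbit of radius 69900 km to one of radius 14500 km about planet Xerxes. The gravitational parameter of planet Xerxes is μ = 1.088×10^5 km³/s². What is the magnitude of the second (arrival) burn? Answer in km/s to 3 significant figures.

Δv₂ = 0.786 km/s

Transfer-ellipse semi-major axis a_t = (r₁ + r₂)/2 = (69900 + 14500)/2 = 42200 km.
On the circular orbit at r = 14500 km, v_c = √(μ/r) = 2.7392 km/s.
Vis-viva on the transfer ellipse at r = 14500 km gives v_t = √[μ(2/r − 1/a_t)] = 3.5254 km/s.
Δv₂ = |v_t − v_c| = |3.5254 − 2.7392| = 0.7862 km/s.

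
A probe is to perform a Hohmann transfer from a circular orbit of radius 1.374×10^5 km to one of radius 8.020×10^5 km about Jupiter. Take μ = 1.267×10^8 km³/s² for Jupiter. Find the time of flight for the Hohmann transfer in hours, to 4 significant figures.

Transfer-ellipse semi-major axis a_t = (r₁ + r₂)/2 = (1.374×10^5 + 8.020×10^5)/2 = 4.697×10^5 km.
By Kepler's third law the transfer-orbit period is T = 2π√(a_t³/μ), so t = T/2 = 89840 s.
Converting: 89840 s ÷ 3600 s/hour = 24.96 hours.

t = 24.96 hours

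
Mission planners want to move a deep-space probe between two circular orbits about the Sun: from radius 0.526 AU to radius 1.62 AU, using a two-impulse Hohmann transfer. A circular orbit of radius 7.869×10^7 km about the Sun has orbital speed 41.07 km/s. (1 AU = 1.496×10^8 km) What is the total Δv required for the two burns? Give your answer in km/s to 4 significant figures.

Δv = 16.41 km/s

From the circular-orbit relation v² = μ/r at r = 7.869×10^7 km: μ = v²r = (41.07)² × 7.869×10^7 = 1.32730×10^11 km³/s².
In km: r₁ = 0.526 × 1.496×10^8 = 7.86896×10^7 km; r₂ = 1.62 × 1.496×10^8 = 2.42352×10^8 km.
Semi-major axis of the transfer orbit: a_t = (7.86896×10^7 + 2.42352×10^8)/2 = 1.605208×10^8 km.
Circular speed at r₁: v₁ = √(μ/r₁) = √(1.32730×10^11/7.86896×10^7) = 41.070 km/s.
On the transfer ellipse at r₁, vis-viva gives v_p = √[μ(2/r₁ − 1/a_t)] = 50.464 km/s.
First burn Δv₁ = |v_p − v₁| = 9.394 km/s.
At r₂, v₂ = √(μ/r₂) = 23.402 km/s.
Transfer-orbit speed at r₂: v_a = √[μ(2/r₂ − 1/a_t)] = 16.385 km/s.
Second burn Δv₂ = |v₂ − v_a| = 7.017 km/s.
Δv = Δv₁ + Δv₂ = 9.394 + 7.017 = 16.41 km/s.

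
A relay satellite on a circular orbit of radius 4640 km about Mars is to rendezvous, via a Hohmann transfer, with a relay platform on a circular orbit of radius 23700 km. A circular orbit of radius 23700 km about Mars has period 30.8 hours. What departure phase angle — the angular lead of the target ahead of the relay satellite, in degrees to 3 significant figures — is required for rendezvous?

From Kepler's third law T² = 4π²r³/μ at r = 23700 km, T = 30.8 hours = 30.8 × 3600 s = 1.1088×10^5 s: μ = 4π²r³/T² = 42746.3 km³/s².
Transfer-ellipse semi-major axis a_t = (r₁ + r₂)/2 = (4640 + 23700)/2 = 14170 km.
Transfer time t = π√(a_t³/μ) = 25630 s.
The target's mean motion on its circular orbit is ω₂ = √(μ/r₂³) = 5.6667×10^-5 rad/s.
Angle swept by the target during transfer: ω₂·t = 1.4524 rad = 83.22°.
The relay satellite traverses 180° on the transfer ellipse, so the target must lead by 180° − 83.22° = 96.8°.

φ = 96.8°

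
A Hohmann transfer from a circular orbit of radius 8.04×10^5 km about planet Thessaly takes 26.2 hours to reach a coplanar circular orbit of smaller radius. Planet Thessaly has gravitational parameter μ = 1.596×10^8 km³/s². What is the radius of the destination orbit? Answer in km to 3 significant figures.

Transfer time t = 26.2 hours = 94320 s, and t = π√(a_t³/μ).
So a_t = (μ t²/π²)^(1/3) = (1.596×10^8 × (94320)² / π²)^(1/3) = 5.2398×10^5 km.
Since a_t = (r₁ + r₂)/2, r₂ = 2a_t − r₁ = 2×5.2398×10^5 − 8.040×10^5 = 2.4396×10^5 km.

r₂ = 2.44×10^5 km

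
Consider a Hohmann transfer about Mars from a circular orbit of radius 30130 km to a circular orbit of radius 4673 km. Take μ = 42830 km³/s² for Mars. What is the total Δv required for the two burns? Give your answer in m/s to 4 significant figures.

Δv = 1531 m/s

Semi-major axis of the transfer orbit: a_t = (30130 + 4673)/2 = 17401.5 km.
Circular speed at r₁: v₁ = √(μ/r₁) = √(42830/30130) = 1.19227 km/s.
Transfer-orbit speed at r₁ (v² = μ(2/r − 1/a)): v_a = √[μ(2/r₁ − 1/a_t)] = 0.617844 km/s.
First burn Δv₁ = |v_a − v₁| = 0.5744 km/s.
At r₂, v₂ = √(μ/r₂) = 3.02744 km/s.
Transfer-orbit speed at r₂: v_p = √[μ(2/r₂ − 1/a_t)] = 3.98366 km/s.
Second burn Δv₂ = |v₂ − v_p| = 0.9562 km/s.
Δv = Δv₁ + Δv₂ = 0.5744 + 0.9562 = 1.531 km/s.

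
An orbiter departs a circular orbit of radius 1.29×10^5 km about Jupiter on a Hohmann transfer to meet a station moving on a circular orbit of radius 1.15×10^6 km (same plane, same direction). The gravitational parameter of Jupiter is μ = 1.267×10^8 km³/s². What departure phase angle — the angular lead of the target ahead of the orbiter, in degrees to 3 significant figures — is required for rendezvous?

The Hohmann ellipse has a_t = (r₁ + r₂)/2 = 6.395×10^5 km.
Transfer time t = π√(a_t³/μ) = 1.42732×10^5 s.
Target angular speed ω₂ = √(μ/r₂³) = 9.12728×10^-6 rad/s.
Angle swept by the target during transfer: ω₂·t = 1.3028 rad = 74.64°.
The orbiter traverses 180° on the transfer ellipse, so the target must lead by 180° − 74.64° = 105°.

φ = 105°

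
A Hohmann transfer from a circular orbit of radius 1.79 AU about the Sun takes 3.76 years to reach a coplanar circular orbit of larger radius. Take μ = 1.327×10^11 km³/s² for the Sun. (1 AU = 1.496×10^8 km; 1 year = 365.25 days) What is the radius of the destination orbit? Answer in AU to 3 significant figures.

In km: r₁ = 1.79 × 1.496×10^8 = 2.67784×10^8 km.
Transfer time t = 3.76 years × 365.25 × 86400 s = 1.18656576×10^8 s, and t = π√(a_t³/μ).
So a_t = (μ t²/π²)^(1/3) = (1.327×10^11 × (1.18656576×10^8)² / π²)^(1/3) = 5.7418×10^8 km.
Since a_t = (r₁ + r₂)/2, r₂ = 2a_t − r₁ = 2×5.7418×10^8 − 2.67784×10^8 = 8.80576×10^8 km.
In AU: r₂ = 8.80576×10^8 / 1.496×10^8 = 5.89 AU.

r₂ = 5.89 AU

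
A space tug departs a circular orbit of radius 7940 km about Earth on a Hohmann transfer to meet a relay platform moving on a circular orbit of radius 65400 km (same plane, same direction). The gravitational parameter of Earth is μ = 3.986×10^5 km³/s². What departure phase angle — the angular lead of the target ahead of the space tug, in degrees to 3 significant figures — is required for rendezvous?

φ = 104°

Semi-major axis of the transfer orbit: a_t = (7940 + 65400)/2 = 36670 km.
The half-period of the transfer ellipse is t = π√(a_t³/μ) = 34940 s.
The target's mean motion on its circular orbit is ω₂ = √(μ/r₂³) = 3.775×10^-5 rad/s.
Angle swept by the target during transfer: ω₂·t = 1.319 rad = 75.57°.
The space tug traverses 180° on the transfer ellipse, so the target must lead by 180° − 75.57° = 104°.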